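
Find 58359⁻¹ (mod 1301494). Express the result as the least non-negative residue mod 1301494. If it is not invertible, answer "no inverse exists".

Apply the Euclidean algorithm to 1301494 and 58359:
1301494 = 22×58359 + 17596
58359 = 3×17596 + 5571
17596 = 3×5571 + 883
5571 = 6×883 + 273
883 = 3×273 + 64
273 = 4×64 + 17
64 = 3×17 + 13
17 = 1×13 + 4
13 = 3×4 + 1
4 = 4×1 + 0
Since gcd(58359, 1301494) = 1, back-substitute to write 1 as a combination:
1 = 13 − 3·4
1 = −3·17 + 4·13
1 = 4·64 − 15·17
1 = −15·273 + 64·64
1 = 64·883 − 207·273
1 = −207·5571 + 1306·883
1 = 1306·17596 − 4125·5571
1 = −4125·58359 + 13681·17596
1 = 13681·1301494 − 305107·58359
Hence 58359⁻¹ ≡ -305107 ≡ 996387 (mod 1301494).

996387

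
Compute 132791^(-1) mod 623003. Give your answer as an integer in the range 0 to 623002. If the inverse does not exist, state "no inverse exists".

Extended Euclidean algorithm:
623003 = 4·132791 + 91839
132791 = 1·91839 + 40952
91839 = 2·40952 + 9935
40952 = 4·9935 + 1212
9935 = 8·1212 + 239
1212 = 5·239 + 17
239 = 14·17 + 1
17 = 17·1 + 0
The gcd is 1. Working backward:
1 = 239 − 14·17
1 = −14·1212 + 71·239
1 = 71·9935 − 582·1212
1 = −582·40952 + 2399·9935
1 = 2399·91839 − 5380·40952
1 = −5380·132791 + 7779·91839
1 = 7779·623003 − 36496·132791
Hence 132791⁻¹ ≡ -36496 ≡ 586507 (mod 623003).

586507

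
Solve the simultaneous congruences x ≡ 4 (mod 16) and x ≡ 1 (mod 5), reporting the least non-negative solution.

36

Write x = 4 + 16·k. Then 16·k ≡ 1 − 4 ≡ 2 (mod 5).
Need 16⁻¹ mod 5. Extended Euclid on (5, 1):
5 = 5*1 + 0
16⁻¹ ≡ 1 (mod 5), so k ≡ 1·2 ≡ 2 (mod 5).
x = 4 + 16·2 = 36.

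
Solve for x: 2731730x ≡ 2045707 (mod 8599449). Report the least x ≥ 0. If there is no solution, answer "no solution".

841574

First find gcd(2731730, 8599449):
8599449 = 3*2731730 + 404259
2731730 = 6*404259 + 306176
404259 = 1*306176 + 98083
306176 = 3*98083 + 11927
98083 = 8*11927 + 2667
11927 = 4*2667 + 1259
2667 = 2*1259 + 149
1259 = 8*149 + 67
149 = 2*67 + 15
67 = 4*15 + 7
15 = 2*7 + 1
7 = 7*1 + 0
gcd = 1, so a unique solution mod 8599449 exists.
Back-substitute for the Bézout coefficients:
1 = 15 − 2·7
1 = −2·67 + 9·15
1 = 9·149 − 20·67
1 = −20·1259 + 169·149
1 = 169·2667 − 358·1259
1 = −358·11927 + 1601·2667
1 = 1601·98083 − 13166·11927
1 = −13166·306176 + 41099·98083
1 = 41099·404259 − 54265·306176
1 = −54265·2731730 + 366689·404259
1 = 366689·8599449 − 1154332·2731730
So 2731730·(-1154332) ≡ 1 (mod 8599449), giving 2731730⁻¹ ≡ 7445117.
x ≡ 2731730⁻¹·2045707 ≡ 7445117·2045707 ≡ 841574 (mod 8599449).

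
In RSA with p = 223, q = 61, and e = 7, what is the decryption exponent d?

φ(n) = (p−1)(q−1) = 222·60 = 13320.
Need d with 7·d ≡ 1 (mod 13320). Apply the extended Euclidean algorithm:
13320 = 1902*7 + 6
7 = 1*6 + 1
6 = 6*1 + 0
Back-substitute:
1 = 7 − 6
1 = −13320 + 1903·7
So 7·1903 ≡ 1 (mod 13320), hence d = 1903.

1903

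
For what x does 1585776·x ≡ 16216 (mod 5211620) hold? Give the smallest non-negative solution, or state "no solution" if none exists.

813121

First find gcd(1585776, 5211620):
5211620 = 3·1585776 + 454292
1585776 = 3·454292 + 222900
454292 = 2·222900 + 8492
222900 = 26·8492 + 2108
8492 = 4·2108 + 60
2108 = 35·60 + 8
60 = 7·8 + 4
8 = 2·4 + 0
gcd = 4 and 4 | 16216, so solutions exist. Divide through by 4: 396444x ≡ 4054 (mod 1302905).
Now find 396444⁻¹ mod 1302905:
1302905 = 3*396444 + 113573
396444 = 3*113573 + 55725
113573 = 2*55725 + 2123
55725 = 26*2123 + 527
2123 = 4*527 + 15
527 = 35*15 + 2
15 = 7*2 + 1
2 = 2*1 + 0
Back-substitute:
1 = 15 − 7·2
1 = −7·527 + 246·15
1 = 246·2123 − 991·527
1 = −991·55725 + 26012·2123
1 = 26012·113573 − 53015·55725
1 = −53015·396444 + 185057·113573
1 = 185057·1302905 − 608186·396444
So 396444·(-608186) ≡ 1 (mod 1302905), i.e. 396444⁻¹ ≡ 694719.
Then x ≡ 694719·4054 ≡ 813121 (mod 1302905); the smallest non-negative solution is x = 813121.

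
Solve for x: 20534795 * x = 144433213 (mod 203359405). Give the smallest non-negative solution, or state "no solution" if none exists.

gcd(20534795, 203359405):
203359405 = 9·20534795 + 18546250
20534795 = 1·18546250 + 1988545
18546250 = 9·1988545 + 649345
1988545 = 3·649345 + 40510
649345 = 16·40510 + 1185
40510 = 34·1185 + 220
1185 = 5·220 + 85
220 = 2·85 + 50
85 = 1·50 + 35
50 = 1·35 + 15
35 = 2·15 + 5
15 = 3·5 + 0
gcd = 5, but 5 ∤ 144433213, so the congruence has no solution.

no solution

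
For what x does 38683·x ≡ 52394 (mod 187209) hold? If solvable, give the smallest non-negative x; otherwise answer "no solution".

First find gcd(38683, 187209):
187209 = 4*38683 + 32477
38683 = 1*32477 + 6206
32477 = 5*6206 + 1447
6206 = 4*1447 + 418
1447 = 3*418 + 193
418 = 2*193 + 32
193 = 6*32 + 1
32 = 32*1 + 0
gcd = 1, so a unique solution mod 187209 exists.
Back-substitute for the Bézout coefficients:
1 = 193 − 6·32
1 = −6·418 + 13·193
1 = 13·1447 − 45·418
1 = −45·6206 + 193·1447
1 = 193·32477 − 1010·6206
1 = −1010·38683 + 1203·32477
1 = 1203·187209 − 5822·38683
So 38683·(-5822) ≡ 1 (mod 187209), giving 38683⁻¹ ≡ 181387.
x ≡ 38683⁻¹·52394 ≡ 181387·52394 ≡ 112802 (mod 187209).

112802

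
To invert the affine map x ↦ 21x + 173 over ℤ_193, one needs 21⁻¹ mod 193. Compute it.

46

Run Euclid on (193, 21):
193 = 9×21 + 4
21 = 5×4 + 1
4 = 4×1 + 0
The gcd is 1. Working backward:
1 = 21 − 5·4
1 = −5·193 + 46·21
So 21·46 ≡ 1 (mod 193).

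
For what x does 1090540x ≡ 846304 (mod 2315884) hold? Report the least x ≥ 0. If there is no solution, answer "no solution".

537315

First find gcd(1090540, 2315884):
2315884 = 2·1090540 + 134804
1090540 = 8·134804 + 12108
134804 = 11·12108 + 1616
12108 = 7·1616 + 796
1616 = 2·796 + 24
796 = 33·24 + 4
24 = 6·4 + 0
gcd = 4 and 4 | 846304, so solutions exist. Divide through by 4: 272635x ≡ 211576 (mod 578971).
Now find 272635⁻¹ mod 578971:
578971 = 2·272635 + 33701
272635 = 8·33701 + 3027
33701 = 11·3027 + 404
3027 = 7·404 + 199
404 = 2·199 + 6
199 = 33·6 + 1
6 = 6·1 + 0
Back-substitute:
1 = 199 − 33·6
1 = −33·404 + 67·199
1 = 67·3027 − 502·404
1 = −502·33701 + 5589·3027
1 = 5589·272635 − 45214·33701
1 = −45214·578971 + 96017·272635
So 272635⁻¹ ≡ 96017 (mod 578971).
Then x ≡ 96017·211576 ≡ 537315 (mod 578971); the smallest non-negative solution is x = 537315.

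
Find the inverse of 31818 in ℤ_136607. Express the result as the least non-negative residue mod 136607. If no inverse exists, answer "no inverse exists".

119661

Apply the Euclidean algorithm to 136607 and 31818:
136607 = 4*31818 + 9335
31818 = 3*9335 + 3813
9335 = 2*3813 + 1709
3813 = 2*1709 + 395
1709 = 4*395 + 129
395 = 3*129 + 8
129 = 16*8 + 1
8 = 8*1 + 0
Since gcd(31818, 136607) = 1, back-substitute to write 1 as a combination:
1 = 129 − 16·8
1 = −16·395 + 49·129
1 = 49·1709 − 212·395
1 = −212·3813 + 473·1709
1 = 473·9335 − 1158·3813
1 = −1158·31818 + 3947·9335
1 = 3947·136607 − 16946·31818
Hence 31818⁻¹ ≡ -16946 ≡ 119661 (mod 136607).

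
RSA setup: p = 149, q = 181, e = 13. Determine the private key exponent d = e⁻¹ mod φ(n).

φ(n) = (p−1)(q−1) = 148·180 = 26640.
Need d with 13·d ≡ 1 (mod 26640). Apply the extended Euclidean algorithm:
26640 = 2049×13 + 3
13 = 4×3 + 1
3 = 3×1 + 0
Back-substitute:
1 = 13 − 4·3
1 = −4·26640 + 8197·13
So 13·8197 ≡ 1 (mod 26640), hence d = 8197.

8197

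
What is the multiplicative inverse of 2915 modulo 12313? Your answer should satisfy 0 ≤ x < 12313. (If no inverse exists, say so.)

2357

gcd(12313, 2915) by repeated division:
12313 = 4×2915 + 653
2915 = 4×653 + 303
653 = 2×303 + 47
303 = 6×47 + 21
47 = 2×21 + 5
21 = 4×5 + 1
5 = 5×1 + 0
gcd = 1, so the inverse exists. Back-substitute:
1 = 21 − 4·5
1 = −4·47 + 9·21
1 = 9·303 − 58·47
1 = −58·653 + 125·303
1 = 125·2915 − 558·653
1 = −558·12313 + 2357·2915
So 2915·2357 ≡ 1 (mod 12313).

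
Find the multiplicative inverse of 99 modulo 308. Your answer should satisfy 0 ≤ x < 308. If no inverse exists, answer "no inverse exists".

Euclidean algorithm on 308, 99:
308 = 3·99 + 11
99 = 9·11 + 0
The gcd is 11, not 1, hence no inverse exists.

no inverse exists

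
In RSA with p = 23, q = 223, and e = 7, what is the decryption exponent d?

2791

φ(n) = (p−1)(q−1) = 22·222 = 4884.
Need d with 7·d ≡ 1 (mod 4884). Apply the extended Euclidean algorithm:
4884 = 697*7 + 5
7 = 1*5 + 2
5 = 2*2 + 1
2 = 2*1 + 0
Back-substitute:
1 = 5 − 2·2
1 = −2·7 + 3·5
1 = 3·4884 − 2093·7
So 7·(-2093) ≡ 1 (mod 4884), hence d ≡ -2093 ≡ 2791 (mod 4884).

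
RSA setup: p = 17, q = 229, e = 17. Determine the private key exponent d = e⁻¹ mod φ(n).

φ(n) = (p−1)(q−1) = 16·228 = 3648.
Need d with 17·d ≡ 1 (mod 3648). Apply the extended Euclidean algorithm:
3648 = 214*17 + 10
17 = 1*10 + 7
10 = 1*7 + 3
7 = 2*3 + 1
3 = 3*1 + 0
Back-substitute:
1 = 7 − 2·3
1 = −2·10 + 3·7
1 = 3·17 − 5·10
1 = −5·3648 + 1073·17
So 17·1073 ≡ 1 (mod 3648), hence d = 1073.

1073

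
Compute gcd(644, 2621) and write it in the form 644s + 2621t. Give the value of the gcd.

Apply Euclid's algorithm to 2621 and 644:
2621 = 4·644 + 45
644 = 14·45 + 14
45 = 3·14 + 3
14 = 4·3 + 2
3 = 1·2 + 1
2 = 2·1 + 0
gcd(644, 2621) = 1.
Working backward:
1 = 3 − 2
1 = −14 + 5·3
1 = 5·45 − 16·14
1 = −16·644 + 229·45
1 = 229·2621 − 932·644
So 1 = (229)·2621 + (-932)·644.

1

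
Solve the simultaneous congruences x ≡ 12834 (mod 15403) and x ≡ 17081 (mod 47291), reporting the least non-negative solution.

179581008

Write x = 12834 + 15403·k. Then 15403·k ≡ 17081 − 12834 ≡ 4247 (mod 47291).
Need 15403⁻¹ mod 47291. Extended Euclid on (47291, 15403):
47291 = 3·15403 + 1082
15403 = 14·1082 + 255
1082 = 4·255 + 62
255 = 4·62 + 7
62 = 8·7 + 6
7 = 1·6 + 1
6 = 6·1 + 0
Back-substitute:
1 = 7 − 6
1 = −62 + 9·7
1 = 9·255 − 37·62
1 = −37·1082 + 157·255
1 = 157·15403 − 2235·1082
1 = −2235·47291 + 6862·15403
15403⁻¹ ≡ 6862 (mod 47291), so k ≡ 6862·4247 ≡ 11658 (mod 47291).
x = 12834 + 15403·11658 = 179581008.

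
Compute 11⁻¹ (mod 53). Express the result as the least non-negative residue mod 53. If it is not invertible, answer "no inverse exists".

29

Extended Euclidean algorithm:
53 = 4×11 + 9
11 = 1×9 + 2
9 = 4×2 + 1
2 = 2×1 + 0
gcd = 1, so the inverse exists. Back-substitute:
1 = 9 − 4·2
1 = −4·11 + 5·9
1 = 5·53 − 24·11
So 11·(-24) ≡ 1 (mod 53), and -24 ≡ 29 (mod 53).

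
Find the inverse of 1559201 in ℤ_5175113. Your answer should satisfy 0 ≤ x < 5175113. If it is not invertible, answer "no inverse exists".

Extended Euclidean algorithm:
5175113 = 3·1559201 + 497510
1559201 = 3·497510 + 66671
497510 = 7·66671 + 30813
66671 = 2·30813 + 5045
30813 = 6·5045 + 543
5045 = 9·543 + 158
543 = 3·158 + 69
158 = 2·69 + 20
69 = 3·20 + 9
20 = 2·9 + 2
9 = 4·2 + 1
2 = 2·1 + 0
The gcd is 1. Working backward:
1 = 9 − 4·2
1 = −4·20 + 9·9
1 = 9·69 − 31·20
1 = −31·158 + 71·69
1 = 71·543 − 244·158
1 = −244·5045 + 2267·543
1 = 2267·30813 − 13846·5045
1 = −13846·66671 + 29959·30813
1 = 29959·497510 − 223559·66671
1 = −223559·1559201 + 700636·497510
1 = 700636·5175113 − 2325467·1559201
Hence 1559201⁻¹ ≡ -2325467 ≡ 2849646 (mod 5175113).

2849646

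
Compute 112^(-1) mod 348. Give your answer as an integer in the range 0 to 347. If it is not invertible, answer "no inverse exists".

Euclidean algorithm on 348, 112:
348 = 3·112 + 12
112 = 9·12 + 4
12 = 3·4 + 0
The gcd is 4, not 1, hence no inverse exists.

no inverse exists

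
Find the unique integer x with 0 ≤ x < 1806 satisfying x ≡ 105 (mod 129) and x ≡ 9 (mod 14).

Write x = 105 + 129·k. Then 129·k ≡ 9 − 105 ≡ 2 (mod 14).
Need 129⁻¹ mod 14. Extended Euclid on (14, 3):
14 = 4×3 + 2
3 = 1×2 + 1
2 = 2×1 + 0
Back-substitute:
1 = 3 − 2
1 = −14 + 5·3
129⁻¹ ≡ 5 (mod 14), so k ≡ 5·2 ≡ 10 (mod 14).
x = 105 + 129·10 = 1395.

1395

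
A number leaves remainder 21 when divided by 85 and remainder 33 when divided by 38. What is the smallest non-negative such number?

Write x = 21 + 85·k. Then 85·k ≡ 33 − 21 ≡ 12 (mod 38).
Need 85⁻¹ mod 38. Extended Euclid on (38, 9):
38 = 4*9 + 2
9 = 4*2 + 1
2 = 2*1 + 0
Back-substitute:
1 = 9 − 4·2
1 = −4·38 + 17·9
85⁻¹ ≡ 17 (mod 38), so k ≡ 17·12 ≡ 14 (mod 38).
x = 21 + 85·14 = 1211.

1211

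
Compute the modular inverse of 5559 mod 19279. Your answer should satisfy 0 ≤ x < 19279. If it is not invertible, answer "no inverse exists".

Run Euclid on (19279, 5559):
19279 = 3×5559 + 2602
5559 = 2×2602 + 355
2602 = 7×355 + 117
355 = 3×117 + 4
117 = 29×4 + 1
4 = 4×1 + 0
The gcd is 1. Working backward:
1 = 117 − 29·4
1 = −29·355 + 88·117
1 = 88·2602 − 645·355
1 = −645·5559 + 1378·2602
1 = 1378·19279 − 4779·5559
So 5559·(-4779) ≡ 1 (mod 19279), and -4779 ≡ 14500 (mod 19279).

14500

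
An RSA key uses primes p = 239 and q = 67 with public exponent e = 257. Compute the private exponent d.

3545

φ(n) = (p−1)(q−1) = 238·66 = 15708.
Need d with 257·d ≡ 1 (mod 15708). Apply the extended Euclidean algorithm:
15708 = 61×257 + 31
257 = 8×31 + 9
31 = 3×9 + 4
9 = 2×4 + 1
4 = 4×1 + 0
Back-substitute:
1 = 9 − 2·4
1 = −2·31 + 7·9
1 = 7·257 − 58·31
1 = −58·15708 + 3545·257
So 257·3545 ≡ 1 (mod 15708), hence d = 3545.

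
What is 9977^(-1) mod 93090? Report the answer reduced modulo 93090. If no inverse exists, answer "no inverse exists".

89843

Run Euclid on (93090, 9977):
93090 = 9*9977 + 3297
9977 = 3*3297 + 86
3297 = 38*86 + 29
86 = 2*29 + 28
29 = 1*28 + 1
28 = 28*1 + 0
gcd = 1, so the inverse exists. Back-substitute:
1 = 29 − 28
1 = −86 + 3·29
1 = 3·3297 − 115·86
1 = −115·9977 + 348·3297
1 = 348·93090 − 3247·9977
Hence 9977⁻¹ ≡ -3247 ≡ 89843 (mod 93090).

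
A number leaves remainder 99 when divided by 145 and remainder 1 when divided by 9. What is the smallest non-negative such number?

244

Write x = 99 + 145·k. Then 145·k ≡ 1 − 99 ≡ 1 (mod 9).
Need 145⁻¹ mod 9. Extended Euclid on (9, 1):
9 = 9*1 + 0
145⁻¹ ≡ 1 (mod 9), so k ≡ 1·1 ≡ 1 (mod 9).
x = 99 + 145·1 = 244.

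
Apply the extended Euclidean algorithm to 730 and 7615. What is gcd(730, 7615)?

Euclidean algorithm:
7615 = 10×730 + 315
730 = 2×315 + 100
315 = 3×100 + 15
100 = 6×15 + 10
15 = 1×10 + 5
10 = 2×5 + 0
gcd(730, 7615) = 5.
Working backward:
5 = 15 − 10
5 = −100 + 7·15
5 = 7·315 − 22·100
5 = −22·730 + 51·315
5 = 51·7615 − 532·730
So 5 = (51)·7615 + (-532)·730.

5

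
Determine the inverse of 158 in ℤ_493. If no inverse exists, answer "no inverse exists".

415

Extended Euclidean algorithm:
493 = 3*158 + 19
158 = 8*19 + 6
19 = 3*6 + 1
6 = 6*1 + 0
The gcd is 1. Working backward:
1 = 19 − 3·6
1 = −3·158 + 25·19
1 = 25·493 − 78·158
Thus 158·(-78) ≡ 1 (mod 493); reducing, -78 mod 493 = 415.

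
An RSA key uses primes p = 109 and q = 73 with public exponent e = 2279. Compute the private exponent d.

2327

φ(n) = (p−1)(q−1) = 108·72 = 7776.
Need d with 2279·d ≡ 1 (mod 7776). Apply the extended Euclidean algorithm:
7776 = 3*2279 + 939
2279 = 2*939 + 401
939 = 2*401 + 137
401 = 2*137 + 127
137 = 1*127 + 10
127 = 12*10 + 7
10 = 1*7 + 3
7 = 2*3 + 1
3 = 3*1 + 0
Back-substitute:
1 = 7 − 2·3
1 = −2·10 + 3·7
1 = 3·127 − 38·10
1 = −38·137 + 41·127
1 = 41·401 − 120·137
1 = −120·939 + 281·401
1 = 281·2279 − 682·939
1 = −682·7776 + 2327·2279
So 2279·2327 ≡ 1 (mod 7776), hence d = 2327.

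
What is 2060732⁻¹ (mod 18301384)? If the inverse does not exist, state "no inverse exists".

no inverse exists

Compute gcd(2060732, 18301384):
18301384 = 8·2060732 + 1815528
2060732 = 1·1815528 + 245204
1815528 = 7·245204 + 99100
245204 = 2·99100 + 47004
99100 = 2·47004 + 5092
47004 = 9·5092 + 1176
5092 = 4·1176 + 388
1176 = 3·388 + 12
388 = 32·12 + 4
12 = 3·4 + 0
Since gcd = 4 > 1, 2060732 is not a unit mod 18301384.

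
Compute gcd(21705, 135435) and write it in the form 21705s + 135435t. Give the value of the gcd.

Repeated division:
135435 = 6·21705 + 5205
21705 = 4·5205 + 885
5205 = 5·885 + 780
885 = 1·780 + 105
780 = 7·105 + 45
105 = 2·45 + 15
45 = 3·15 + 0
gcd(21705, 135435) = 15.
Express as a combination:
15 = 105 − 2·45
15 = −2·780 + 15·105
15 = 15·885 − 17·780
15 = −17·5205 + 100·885
15 = 100·21705 − 417·5205
15 = −417·135435 + 2602·21705
So 15 = (-417)·135435 + (2602)·21705.

15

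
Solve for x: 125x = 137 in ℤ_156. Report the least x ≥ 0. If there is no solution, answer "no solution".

First find gcd(125, 156):
156 = 1*125 + 31
125 = 4*31 + 1
31 = 31*1 + 0
gcd = 1, so a unique solution mod 156 exists.
Back-substitute for the Bézout coefficients:
1 = 125 − 4·31
1 = −4·156 + 5·125
So 125·(5) ≡ 1 (mod 156), giving 125⁻¹ ≡ 5.
x ≡ 125⁻¹·137 ≡ 5·137 ≡ 61 (mod 156).

61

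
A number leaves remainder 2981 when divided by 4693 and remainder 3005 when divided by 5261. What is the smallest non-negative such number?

14260315

Write x = 2981 + 4693·k. Then 4693·k ≡ 3005 − 2981 ≡ 24 (mod 5261).
Need 4693⁻¹ mod 5261. Extended Euclid on (5261, 4693):
5261 = 1×4693 + 568
4693 = 8×568 + 149
568 = 3×149 + 121
149 = 1×121 + 28
121 = 4×28 + 9
28 = 3×9 + 1
9 = 9×1 + 0
Back-substitute:
1 = 28 − 3·9
1 = −3·121 + 13·28
1 = 13·149 − 16·121
1 = −16·568 + 61·149
1 = 61·4693 − 504·568
1 = −504·5261 + 565·4693
4693⁻¹ ≡ 565 (mod 5261), so k ≡ 565·24 ≡ 3038 (mod 5261).
x = 2981 + 4693·3038 = 14260315.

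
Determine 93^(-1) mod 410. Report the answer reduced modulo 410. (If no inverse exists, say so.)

97

Run Euclid on (410, 93):
410 = 4·93 + 38
93 = 2·38 + 17
38 = 2·17 + 4
17 = 4·4 + 1
4 = 4·1 + 0
gcd = 1, so the inverse exists. Back-substitute:
1 = 17 − 4·4
1 = −4·38 + 9·17
1 = 9·93 − 22·38
1 = −22·410 + 97·93
So 93·97 ≡ 1 (mod 410).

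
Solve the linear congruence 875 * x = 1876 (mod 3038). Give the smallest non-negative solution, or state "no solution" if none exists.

82

First find gcd(875, 3038):
3038 = 3×875 + 413
875 = 2×413 + 49
413 = 8×49 + 21
49 = 2×21 + 7
21 = 3×7 + 0
gcd = 7 and 7 | 1876, so solutions exist. Divide through by 7: 125x ≡ 268 (mod 434).
Now find 125⁻¹ mod 434:
434 = 3×125 + 59
125 = 2×59 + 7
59 = 8×7 + 3
7 = 2×3 + 1
3 = 3×1 + 0
Back-substitute:
1 = 7 − 2·3
1 = −2·59 + 17·7
1 = 17·125 − 36·59
1 = −36·434 + 125·125
So 125⁻¹ ≡ 125 (mod 434).
Then x ≡ 125·268 ≡ 82 (mod 434); the smallest non-negative solution is x = 82.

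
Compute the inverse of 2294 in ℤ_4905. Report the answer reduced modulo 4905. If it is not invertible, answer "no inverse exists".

Apply the Euclidean algorithm to 4905 and 2294:
4905 = 2*2294 + 317
2294 = 7*317 + 75
317 = 4*75 + 17
75 = 4*17 + 7
17 = 2*7 + 3
7 = 2*3 + 1
3 = 3*1 + 0
Since gcd(2294, 4905) = 1, back-substitute to write 1 as a combination:
1 = 7 − 2·3
1 = −2·17 + 5·7
1 = 5·75 − 22·17
1 = −22·317 + 93·75
1 = 93·2294 − 673·317
1 = −673·4905 + 1439·2294
So 2294·1439 ≡ 1 (mod 4905).

1439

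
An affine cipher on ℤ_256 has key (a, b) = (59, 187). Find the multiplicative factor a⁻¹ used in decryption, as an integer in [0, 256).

243

gcd(256, 59) by repeated division:
256 = 4·59 + 20
59 = 2·20 + 19
20 = 1·19 + 1
19 = 19·1 + 0
The gcd is 1. Working backward:
1 = 20 − 19
1 = −59 + 3·20
1 = 3·256 − 13·59
So 59·(-13) ≡ 1 (mod 256), and -13 ≡ 243 (mod 256).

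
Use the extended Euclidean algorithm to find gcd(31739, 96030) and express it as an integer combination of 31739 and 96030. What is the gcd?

Repeated division:
96030 = 3×31739 + 813
31739 = 39×813 + 32
813 = 25×32 + 13
32 = 2×13 + 6
13 = 2×6 + 1
6 = 6×1 + 0
gcd(31739, 96030) = 1.
Express as a combination:
1 = 13 − 2·6
1 = −2·32 + 5·13
1 = 5·813 − 127·32
1 = −127·31739 + 4958·813
1 = 4958·96030 − 15001·31739
So 1 = (4958)·96030 + (-15001)·31739.

1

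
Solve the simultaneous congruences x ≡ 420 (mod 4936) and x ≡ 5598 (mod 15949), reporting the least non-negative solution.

Write x = 420 + 4936·k. Then 4936·k ≡ 5598 − 420 ≡ 5178 (mod 15949).
Need 4936⁻¹ mod 15949. Extended Euclid on (15949, 4936):
15949 = 3·4936 + 1141
4936 = 4·1141 + 372
1141 = 3·372 + 25
372 = 14·25 + 22
25 = 1·22 + 3
22 = 7·3 + 1
3 = 3·1 + 0
Back-substitute:
1 = 22 − 7·3
1 = −7·25 + 8·22
1 = 8·372 − 119·25
1 = −119·1141 + 365·372
1 = 365·4936 − 1579·1141
1 = −1579·15949 + 5102·4936
4936⁻¹ ≡ 5102 (mod 15949), so k ≡ 5102·5178 ≡ 6612 (mod 15949).
x = 420 + 4936·6612 = 32637252.

32637252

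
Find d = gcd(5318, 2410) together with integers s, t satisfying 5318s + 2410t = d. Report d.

2

Apply Euclid's algorithm to 5318 and 2410:
5318 = 2·2410 + 498
2410 = 4·498 + 418
498 = 1·418 + 80
418 = 5·80 + 18
80 = 4·18 + 8
18 = 2·8 + 2
8 = 4·2 + 0
gcd(5318, 2410) = 2.
Express as a combination:
2 = 18 − 2·8
2 = −2·80 + 9·18
2 = 9·418 − 47·80
2 = −47·498 + 56·418
2 = 56·2410 − 271·498
2 = −271·5318 + 598·2410
So 2 = (-271)·5318 + (598)·2410.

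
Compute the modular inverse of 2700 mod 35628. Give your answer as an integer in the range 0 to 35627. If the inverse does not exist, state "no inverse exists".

no inverse exists

Euclidean algorithm on 35628, 2700:
35628 = 13·2700 + 528
2700 = 5·528 + 60
528 = 8·60 + 48
60 = 1·48 + 12
48 = 4·12 + 0
Since gcd = 12 > 1, 2700 is not a unit mod 35628.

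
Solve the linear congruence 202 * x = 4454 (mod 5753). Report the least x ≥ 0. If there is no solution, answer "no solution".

4408

First find gcd(202, 5753):
5753 = 28*202 + 97
202 = 2*97 + 8
97 = 12*8 + 1
8 = 8*1 + 0
gcd = 1, so a unique solution mod 5753 exists.
Back-substitute for the Bézout coefficients:
1 = 97 − 12·8
1 = −12·202 + 25·97
1 = 25·5753 − 712·202
So 202·(-712) ≡ 1 (mod 5753), giving 202⁻¹ ≡ 5041.
x ≡ 202⁻¹·4454 ≡ 5041·4454 ≡ 4408 (mod 5753).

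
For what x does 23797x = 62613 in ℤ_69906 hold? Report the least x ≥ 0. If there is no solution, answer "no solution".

35715

First find gcd(23797, 69906):
69906 = 2×23797 + 22312
23797 = 1×22312 + 1485
22312 = 15×1485 + 37
1485 = 40×37 + 5
37 = 7×5 + 2
5 = 2×2 + 1
2 = 2×1 + 0
gcd = 1, so a unique solution mod 69906 exists.
Back-substitute for the Bézout coefficients:
1 = 5 − 2·2
1 = −2·37 + 15·5
1 = 15·1485 − 602·37
1 = −602·22312 + 9045·1485
1 = 9045·23797 − 9647·22312
1 = −9647·69906 + 28339·23797
So 23797·(28339) ≡ 1 (mod 69906), giving 23797⁻¹ ≡ 28339.
x ≡ 23797⁻¹·62613 ≡ 28339·62613 ≡ 35715 (mod 69906).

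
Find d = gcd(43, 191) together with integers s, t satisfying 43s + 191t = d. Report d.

Euclidean algorithm:
191 = 4×43 + 19
43 = 2×19 + 5
19 = 3×5 + 4
5 = 1×4 + 1
4 = 4×1 + 0
gcd(43, 191) = 1.
Back-substituting:
1 = 5 − 4
1 = −19 + 4·5
1 = 4·43 − 9·19
1 = −9·191 + 40·43
So 1 = (-9)·191 + (40)·43.

1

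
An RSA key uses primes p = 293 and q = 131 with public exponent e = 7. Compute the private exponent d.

5423

φ(n) = (p−1)(q−1) = 292·130 = 37960.
Need d with 7·d ≡ 1 (mod 37960). Apply the extended Euclidean algorithm:
37960 = 5422×7 + 6
7 = 1×6 + 1
6 = 6×1 + 0
Back-substitute:
1 = 7 − 6
1 = −37960 + 5423·7
So 7·5423 ≡ 1 (mod 37960), hence d = 5423.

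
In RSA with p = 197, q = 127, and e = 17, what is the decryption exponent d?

10169

φ(n) = (p−1)(q−1) = 196·126 = 24696.
Need d with 17·d ≡ 1 (mod 24696). Apply the extended Euclidean algorithm:
24696 = 1452·17 + 12
17 = 1·12 + 5
12 = 2·5 + 2
5 = 2·2 + 1
2 = 2·1 + 0
Back-substitute:
1 = 5 − 2·2
1 = −2·12 + 5·5
1 = 5·17 − 7·12
1 = −7·24696 + 10169·17
So 17·10169 ≡ 1 (mod 24696), hence d = 10169.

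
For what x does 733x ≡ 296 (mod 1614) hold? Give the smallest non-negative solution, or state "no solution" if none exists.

First find gcd(733, 1614):
1614 = 2×733 + 148
733 = 4×148 + 141
148 = 1×141 + 7
141 = 20×7 + 1
7 = 7×1 + 0
gcd = 1, so a unique solution mod 1614 exists.
Back-substitute for the Bézout coefficients:
1 = 141 − 20·7
1 = −20·148 + 21·141
1 = 21·733 − 104·148
1 = −104·1614 + 229·733
So 733·(229) ≡ 1 (mod 1614), giving 733⁻¹ ≡ 229.
x ≡ 733⁻¹·296 ≡ 229·296 ≡ 1610 (mod 1614).

1610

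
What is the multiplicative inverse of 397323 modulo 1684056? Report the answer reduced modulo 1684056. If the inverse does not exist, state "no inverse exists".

no inverse exists

Euclidean algorithm on 1684056, 397323:
1684056 = 4×397323 + 94764
397323 = 4×94764 + 18267
94764 = 5×18267 + 3429
18267 = 5×3429 + 1122
3429 = 3×1122 + 63
1122 = 17×63 + 51
63 = 1×51 + 12
51 = 4×12 + 3
12 = 4×3 + 0
gcd(397323, 1684056) = 3 ≠ 1, so 397323 has no multiplicative inverse modulo 1684056.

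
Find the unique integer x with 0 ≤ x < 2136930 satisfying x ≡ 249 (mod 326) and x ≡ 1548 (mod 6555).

1528863

Write x = 249 + 326·k. Then 326·k ≡ 1548 − 249 ≡ 1299 (mod 6555).
Need 326⁻¹ mod 6555. Extended Euclid on (6555, 326):
6555 = 20·326 + 35
326 = 9·35 + 11
35 = 3·11 + 2
11 = 5·2 + 1
2 = 2·1 + 0
Back-substitute:
1 = 11 − 5·2
1 = −5·35 + 16·11
1 = 16·326 − 149·35
1 = −149·6555 + 2996·326
326⁻¹ ≡ 2996 (mod 6555), so k ≡ 2996·1299 ≡ 4689 (mod 6555).
x = 249 + 326·4689 = 1528863.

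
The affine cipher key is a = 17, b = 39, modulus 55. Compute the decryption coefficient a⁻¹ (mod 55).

Apply the Euclidean algorithm to 55 and 17:
55 = 3×17 + 4
17 = 4×4 + 1
4 = 4×1 + 0
The gcd is 1. Working backward:
1 = 17 − 4·4
1 = −4·55 + 13·17
So 17·13 ≡ 1 (mod 55).

13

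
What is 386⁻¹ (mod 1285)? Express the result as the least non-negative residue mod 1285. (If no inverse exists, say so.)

Run Euclid on (1285, 386):
1285 = 3·386 + 127
386 = 3·127 + 5
127 = 25·5 + 2
5 = 2·2 + 1
2 = 2·1 + 0
The gcd is 1. Working backward:
1 = 5 − 2·2
1 = −2·127 + 51·5
1 = 51·386 − 155·127
1 = −155·1285 + 516·386
So 386·516 ≡ 1 (mod 1285).

516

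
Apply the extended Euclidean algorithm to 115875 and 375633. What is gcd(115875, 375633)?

Apply Euclid's algorithm to 375633 and 115875:
375633 = 3*115875 + 28008
115875 = 4*28008 + 3843
28008 = 7*3843 + 1107
3843 = 3*1107 + 522
1107 = 2*522 + 63
522 = 8*63 + 18
63 = 3*18 + 9
18 = 2*9 + 0
gcd(115875, 375633) = 9.
Express as a combination:
9 = 63 − 3·18
9 = −3·522 + 25·63
9 = 25·1107 − 53·522
9 = −53·3843 + 184·1107
9 = 184·28008 − 1341·3843
9 = −1341·115875 + 5548·28008
9 = 5548·375633 − 17985·115875
So 9 = (5548)·375633 + (-17985)·115875.

9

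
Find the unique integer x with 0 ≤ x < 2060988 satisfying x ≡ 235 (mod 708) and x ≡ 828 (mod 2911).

318127

Write x = 235 + 708·k. Then 708·k ≡ 828 − 235 ≡ 593 (mod 2911).
Need 708⁻¹ mod 2911. Extended Euclid on (2911, 708):
2911 = 4·708 + 79
708 = 8·79 + 76
79 = 1·76 + 3
76 = 25·3 + 1
3 = 3·1 + 0
Back-substitute:
1 = 76 − 25·3
1 = −25·79 + 26·76
1 = 26·708 − 233·79
1 = −233·2911 + 958·708
708⁻¹ ≡ 958 (mod 2911), so k ≡ 958·593 ≡ 449 (mod 2911).
x = 235 + 708·449 = 318127.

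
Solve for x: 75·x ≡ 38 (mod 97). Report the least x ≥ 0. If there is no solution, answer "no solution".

First find gcd(75, 97):
97 = 1×75 + 22
75 = 3×22 + 9
22 = 2×9 + 4
9 = 2×4 + 1
4 = 4×1 + 0
gcd = 1, so a unique solution mod 97 exists.
Back-substitute for the Bézout coefficients:
1 = 9 − 2·4
1 = −2·22 + 5·9
1 = 5·75 − 17·22
1 = −17·97 + 22·75
So 75·(22) ≡ 1 (mod 97), giving 75⁻¹ ≡ 22.
x ≡ 75⁻¹·38 ≡ 22·38 ≡ 60 (mod 97).

60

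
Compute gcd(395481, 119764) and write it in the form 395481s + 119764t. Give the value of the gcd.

Euclidean algorithm:
395481 = 3·119764 + 36189
119764 = 3·36189 + 11197
36189 = 3·11197 + 2598
11197 = 4·2598 + 805
2598 = 3·805 + 183
805 = 4·183 + 73
183 = 2·73 + 37
73 = 1·37 + 36
37 = 1·36 + 1
36 = 36·1 + 0
gcd(395481, 119764) = 1.
Back-substituting:
1 = 37 − 36
1 = −73 + 2·37
1 = 2·183 − 5·73
1 = −5·805 + 22·183
1 = 22·2598 − 71·805
1 = −71·11197 + 306·2598
1 = 306·36189 − 989·11197
1 = −989·119764 + 3273·36189
1 = 3273·395481 − 10808·119764
So 1 = (3273)·395481 + (-10808)·119764.

1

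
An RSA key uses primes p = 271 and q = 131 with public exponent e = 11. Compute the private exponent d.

φ(n) = (p−1)(q−1) = 270·130 = 35100.
Need d with 11·d ≡ 1 (mod 35100). Apply the extended Euclidean algorithm:
35100 = 3190·11 + 10
11 = 1·10 + 1
10 = 10·1 + 0
Back-substitute:
1 = 11 − 10
1 = −35100 + 3191·11
So 11·3191 ≡ 1 (mod 35100), hence d = 3191.

3191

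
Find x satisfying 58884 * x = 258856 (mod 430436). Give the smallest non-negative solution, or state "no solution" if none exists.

58871

First find gcd(58884, 430436):
430436 = 7×58884 + 18248
58884 = 3×18248 + 4140
18248 = 4×4140 + 1688
4140 = 2×1688 + 764
1688 = 2×764 + 160
764 = 4×160 + 124
160 = 1×124 + 36
124 = 3×36 + 16
36 = 2×16 + 4
16 = 4×4 + 0
gcd = 4 and 4 | 258856, so solutions exist. Divide through by 4: 14721x ≡ 64714 (mod 107609).
Now find 14721⁻¹ mod 107609:
107609 = 7×14721 + 4562
14721 = 3×4562 + 1035
4562 = 4×1035 + 422
1035 = 2×422 + 191
422 = 2×191 + 40
191 = 4×40 + 31
40 = 1×31 + 9
31 = 3×9 + 4
9 = 2×4 + 1
4 = 4×1 + 0
Back-substitute:
1 = 9 − 2·4
1 = −2·31 + 7·9
1 = 7·40 − 9·31
1 = −9·191 + 43·40
1 = 43·422 − 95·191
1 = −95·1035 + 233·422
1 = 233·4562 − 1027·1035
1 = −1027·14721 + 3314·4562
1 = 3314·107609 − 24225·14721
So 14721·(-24225) ≡ 1 (mod 107609), i.e. 14721⁻¹ ≡ 83384.
Then x ≡ 83384·64714 ≡ 58871 (mod 107609); the smallest non-negative solution is x = 58871.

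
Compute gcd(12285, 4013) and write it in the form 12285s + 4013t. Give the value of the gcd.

Euclidean algorithm:
12285 = 3·4013 + 246
4013 = 16·246 + 77
246 = 3·77 + 15
77 = 5·15 + 2
15 = 7·2 + 1
2 = 2·1 + 0
gcd(12285, 4013) = 1.
Working backward:
1 = 15 − 7·2
1 = −7·77 + 36·15
1 = 36·246 − 115·77
1 = −115·4013 + 1876·246
1 = 1876·12285 − 5743·4013
So 1 = (1876)·12285 + (-5743)·4013.

1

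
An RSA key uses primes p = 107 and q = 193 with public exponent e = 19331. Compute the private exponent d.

299

φ(n) = (p−1)(q−1) = 106·192 = 20352.
Need d with 19331·d ≡ 1 (mod 20352). Apply the extended Euclidean algorithm:
20352 = 1*19331 + 1021
19331 = 18*1021 + 953
1021 = 1*953 + 68
953 = 14*68 + 1
68 = 68*1 + 0
Back-substitute:
1 = 953 − 14·68
1 = −14·1021 + 15·953
1 = 15·19331 − 284·1021
1 = −284·20352 + 299·19331
So 19331·299 ≡ 1 (mod 20352), hence d = 299.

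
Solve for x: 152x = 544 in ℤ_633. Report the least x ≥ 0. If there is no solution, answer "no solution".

First find gcd(152, 633):
633 = 4×152 + 25
152 = 6×25 + 2
25 = 12×2 + 1
2 = 2×1 + 0
gcd = 1, so a unique solution mod 633 exists.
Back-substitute for the Bézout coefficients:
1 = 25 − 12·2
1 = −12·152 + 73·25
1 = 73·633 − 304·152
So 152·(-304) ≡ 1 (mod 633), giving 152⁻¹ ≡ 329.
x ≡ 152⁻¹·544 ≡ 329·544 ≡ 470 (mod 633).

470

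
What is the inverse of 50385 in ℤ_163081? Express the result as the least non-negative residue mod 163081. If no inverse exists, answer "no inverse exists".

130112

gcd(163081, 50385) by repeated division:
163081 = 3×50385 + 11926
50385 = 4×11926 + 2681
11926 = 4×2681 + 1202
2681 = 2×1202 + 277
1202 = 4×277 + 94
277 = 2×94 + 89
94 = 1×89 + 5
89 = 17×5 + 4
5 = 1×4 + 1
4 = 4×1 + 0
The gcd is 1. Working backward:
1 = 5 − 4
1 = −89 + 18·5
1 = 18·94 − 19·89
1 = −19·277 + 56·94
1 = 56·1202 − 243·277
1 = −243·2681 + 542·1202
1 = 542·11926 − 2411·2681
1 = −2411·50385 + 10186·11926
1 = 10186·163081 − 32969·50385
Thus 50385·(-32969) ≡ 1 (mod 163081); reducing, -32969 mod 163081 = 130112.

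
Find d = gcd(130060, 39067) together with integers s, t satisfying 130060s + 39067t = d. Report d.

Euclidean algorithm:
130060 = 3×39067 + 12859
39067 = 3×12859 + 490
12859 = 26×490 + 119
490 = 4×119 + 14
119 = 8×14 + 7
14 = 2×7 + 0
gcd(130060, 39067) = 7.
Back-substituting:
7 = 119 − 8·14
7 = −8·490 + 33·119
7 = 33·12859 − 866·490
7 = −866·39067 + 2631·12859
7 = 2631·130060 − 8759·39067
So 7 = (2631)·130060 + (-8759)·39067.

7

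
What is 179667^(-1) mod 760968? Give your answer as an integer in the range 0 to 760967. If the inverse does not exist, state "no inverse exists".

no inverse exists

Euclidean algorithm on 760968, 179667:
760968 = 4×179667 + 42300
179667 = 4×42300 + 10467
42300 = 4×10467 + 432
10467 = 24×432 + 99
432 = 4×99 + 36
99 = 2×36 + 27
36 = 1×27 + 9
27 = 3×9 + 0
gcd(179667, 760968) = 9 ≠ 1, so 179667 has no multiplicative inverse modulo 760968.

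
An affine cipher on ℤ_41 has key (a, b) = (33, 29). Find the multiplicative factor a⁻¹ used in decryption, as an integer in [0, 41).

5

gcd(41, 33) by repeated division:
41 = 1*33 + 8
33 = 4*8 + 1
8 = 8*1 + 0
Since gcd(33, 41) = 1, back-substitute to write 1 as a combination:
1 = 33 − 4·8
1 = −4·41 + 5·33
So 33·5 ≡ 1 (mod 41).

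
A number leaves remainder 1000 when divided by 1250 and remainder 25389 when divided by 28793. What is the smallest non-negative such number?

33914750

Write x = 1000 + 1250·k. Then 1250·k ≡ 25389 − 1000 ≡ 24389 (mod 28793).
Need 1250⁻¹ mod 28793. Extended Euclid on (28793, 1250):
28793 = 23×1250 + 43
1250 = 29×43 + 3
43 = 14×3 + 1
3 = 3×1 + 0
Back-substitute:
1 = 43 − 14·3
1 = −14·1250 + 407·43
1 = 407·28793 − 9375·1250
1250⁻¹ ≡ 19418 (mod 28793), so k ≡ 19418·24389 ≡ 27131 (mod 28793).
x = 1000 + 1250·27131 = 33914750.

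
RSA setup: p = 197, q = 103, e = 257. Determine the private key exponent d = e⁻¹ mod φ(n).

9257

φ(n) = (p−1)(q−1) = 196·102 = 19992.
Need d with 257·d ≡ 1 (mod 19992). Apply the extended Euclidean algorithm:
19992 = 77*257 + 203
257 = 1*203 + 54
203 = 3*54 + 41
54 = 1*41 + 13
41 = 3*13 + 2
13 = 6*2 + 1
2 = 2*1 + 0
Back-substitute:
1 = 13 − 6·2
1 = −6·41 + 19·13
1 = 19·54 − 25·41
1 = −25·203 + 94·54
1 = 94·257 − 119·203
1 = −119·19992 + 9257·257
So 257·9257 ≡ 1 (mod 19992), hence d = 9257.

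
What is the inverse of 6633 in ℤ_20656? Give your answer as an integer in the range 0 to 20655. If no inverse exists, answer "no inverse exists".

gcd(20656, 6633) by repeated division:
20656 = 3*6633 + 757
6633 = 8*757 + 577
757 = 1*577 + 180
577 = 3*180 + 37
180 = 4*37 + 32
37 = 1*32 + 5
32 = 6*5 + 2
5 = 2*2 + 1
2 = 2*1 + 0
Since gcd(6633, 20656) = 1, back-substitute to write 1 as a combination:
1 = 5 − 2·2
1 = −2·32 + 13·5
1 = 13·37 − 15·32
1 = −15·180 + 73·37
1 = 73·577 − 234·180
1 = −234·757 + 307·577
1 = 307·6633 − 2690·757
1 = −2690·20656 + 8377·6633
So 6633·8377 ≡ 1 (mod 20656).

8377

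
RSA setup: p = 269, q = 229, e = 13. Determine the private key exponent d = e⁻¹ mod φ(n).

φ(n) = (p−1)(q−1) = 268·228 = 61104.
Need d with 13·d ≡ 1 (mod 61104). Apply the extended Euclidean algorithm:
61104 = 4700*13 + 4
13 = 3*4 + 1
4 = 4*1 + 0
Back-substitute:
1 = 13 − 3·4
1 = −3·61104 + 14101·13
So 13·14101 ≡ 1 (mod 61104), hence d = 14101.

14101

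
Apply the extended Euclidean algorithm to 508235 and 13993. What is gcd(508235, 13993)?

Euclidean algorithm:
508235 = 36*13993 + 4487
13993 = 3*4487 + 532
4487 = 8*532 + 231
532 = 2*231 + 70
231 = 3*70 + 21
70 = 3*21 + 7
21 = 3*7 + 0
gcd(508235, 13993) = 7.
Working backward:
7 = 70 − 3·21
7 = −3·231 + 10·70
7 = 10·532 − 23·231
7 = −23·4487 + 194·532
7 = 194·13993 − 605·4487
7 = −605·508235 + 21974·13993
So 7 = (-605)·508235 + (21974)·13993.

7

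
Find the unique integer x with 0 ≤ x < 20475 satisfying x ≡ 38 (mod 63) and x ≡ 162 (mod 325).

12512

Write x = 38 + 63·k. Then 63·k ≡ 162 − 38 ≡ 124 (mod 325).
Need 63⁻¹ mod 325. Extended Euclid on (325, 63):
325 = 5*63 + 10
63 = 6*10 + 3
10 = 3*3 + 1
3 = 3*1 + 0
Back-substitute:
1 = 10 − 3·3
1 = −3·63 + 19·10
1 = 19·325 − 98·63
63⁻¹ ≡ 227 (mod 325), so k ≡ 227·124 ≡ 198 (mod 325).
x = 38 + 63·198 = 12512.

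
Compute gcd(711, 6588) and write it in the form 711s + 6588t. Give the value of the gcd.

9

Repeated division:
6588 = 9×711 + 189
711 = 3×189 + 144
189 = 1×144 + 45
144 = 3×45 + 9
45 = 5×9 + 0
gcd(711, 6588) = 9.
Express as a combination:
9 = 144 − 3·45
9 = −3·189 + 4·144
9 = 4·711 − 15·189
9 = −15·6588 + 139·711
So 9 = (-15)·6588 + (139)·711.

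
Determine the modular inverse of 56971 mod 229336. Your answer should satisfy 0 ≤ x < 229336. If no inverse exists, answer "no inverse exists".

Apply the Euclidean algorithm to 229336 and 56971:
229336 = 4·56971 + 1452
56971 = 39·1452 + 343
1452 = 4·343 + 80
343 = 4·80 + 23
80 = 3·23 + 11
23 = 2·11 + 1
11 = 11·1 + 0
Since gcd(56971, 229336) = 1, back-substitute to write 1 as a combination:
1 = 23 − 2·11
1 = −2·80 + 7·23
1 = 7·343 − 30·80
1 = −30·1452 + 127·343
1 = 127·56971 − 4983·1452
1 = −4983·229336 + 20059·56971
So 56971·20059 ≡ 1 (mod 229336).

20059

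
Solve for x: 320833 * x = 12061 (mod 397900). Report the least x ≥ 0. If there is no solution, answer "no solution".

343817

First find gcd(320833, 397900):
397900 = 1×320833 + 77067
320833 = 4×77067 + 12565
77067 = 6×12565 + 1677
12565 = 7×1677 + 826
1677 = 2×826 + 25
826 = 33×25 + 1
25 = 25×1 + 0
gcd = 1, so a unique solution mod 397900 exists.
Back-substitute for the Bézout coefficients:
1 = 826 − 33·25
1 = −33·1677 + 67·826
1 = 67·12565 − 502·1677
1 = −502·77067 + 3079·12565
1 = 3079·320833 − 12818·77067
1 = −12818·397900 + 15897·320833
So 320833·(15897) ≡ 1 (mod 397900), giving 320833⁻¹ ≡ 15897.
x ≡ 320833⁻¹·12061 ≡ 15897·12061 ≡ 343817 (mod 397900).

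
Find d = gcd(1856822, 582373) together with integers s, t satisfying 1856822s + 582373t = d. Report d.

11

Euclidean algorithm:
1856822 = 3*582373 + 109703
582373 = 5*109703 + 33858
109703 = 3*33858 + 8129
33858 = 4*8129 + 1342
8129 = 6*1342 + 77
1342 = 17*77 + 33
77 = 2*33 + 11
33 = 3*11 + 0
gcd(1856822, 582373) = 11.
Back-substituting:
11 = 77 − 2·33
11 = −2·1342 + 35·77
11 = 35·8129 − 212·1342
11 = −212·33858 + 883·8129
11 = 883·109703 − 2861·33858
11 = −2861·582373 + 15188·109703
11 = 15188·1856822 − 48425·582373
So 11 = (15188)·1856822 + (-48425)·582373.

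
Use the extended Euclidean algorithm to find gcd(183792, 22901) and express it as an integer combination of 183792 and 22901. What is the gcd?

Euclidean algorithm:
183792 = 8·22901 + 584
22901 = 39·584 + 125
584 = 4·125 + 84
125 = 1·84 + 41
84 = 2·41 + 2
41 = 20·2 + 1
2 = 2·1 + 0
gcd(183792, 22901) = 1.
Express as a combination:
1 = 41 − 20·2
1 = −20·84 + 41·41
1 = 41·125 − 61·84
1 = −61·584 + 285·125
1 = 285·22901 − 11176·584
1 = −11176·183792 + 89693·22901
So 1 = (-11176)·183792 + (89693)·22901.

1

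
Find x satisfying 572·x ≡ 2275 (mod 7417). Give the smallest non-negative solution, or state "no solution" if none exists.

First find gcd(572, 7417):
7417 = 12·572 + 553
572 = 1·553 + 19
553 = 29·19 + 2
19 = 9·2 + 1
2 = 2·1 + 0
gcd = 1, so a unique solution mod 7417 exists.
Back-substitute for the Bézout coefficients:
1 = 19 − 9·2
1 = −9·553 + 262·19
1 = 262·572 − 271·553
1 = −271·7417 + 3514·572
So 572·(3514) ≡ 1 (mod 7417), giving 572⁻¹ ≡ 3514.
x ≡ 572⁻¹·2275 ≡ 3514·2275 ≡ 6241 (mod 7417).

6241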